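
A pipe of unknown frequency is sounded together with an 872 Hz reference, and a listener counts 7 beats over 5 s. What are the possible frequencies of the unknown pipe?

870.6 Hz or 873.4 Hz

Beat frequency = 7/5 = 1.4 Hz.
|f − 872| = 1.4, so f = 872 ± 1.4.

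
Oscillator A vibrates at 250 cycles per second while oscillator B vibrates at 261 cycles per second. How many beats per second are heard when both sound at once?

11 Hz

The beat frequency equals the magnitude of the frequency difference.
|250 − 261| = 11 Hz.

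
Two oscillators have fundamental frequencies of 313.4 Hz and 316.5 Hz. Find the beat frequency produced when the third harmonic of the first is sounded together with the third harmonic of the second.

9.3 Hz

Third harmonic of the first: 3·313.4 = 940.2 Hz.
Third harmonic of the second: 3·316.5 = 949.5 Hz.
f_beat = |940.2 − 949.5| = 9.3 Hz.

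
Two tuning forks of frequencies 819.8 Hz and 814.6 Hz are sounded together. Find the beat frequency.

5.2 Hz

The beat frequency equals the magnitude of the frequency difference.
|819.8 − 814.6| = 5.2 Hz.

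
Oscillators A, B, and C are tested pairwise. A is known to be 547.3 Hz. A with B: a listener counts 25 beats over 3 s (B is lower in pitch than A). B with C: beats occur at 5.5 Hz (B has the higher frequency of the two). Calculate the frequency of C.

A–B: Beat frequency = 25/3 = 8.3333 Hz.
B is below A, so f_B = 547.3 − 8.3333 = 538.9667 Hz.
C is below B, so f_C = 538.9667 − 5.5 = 533.4667 Hz.

533.4667 Hz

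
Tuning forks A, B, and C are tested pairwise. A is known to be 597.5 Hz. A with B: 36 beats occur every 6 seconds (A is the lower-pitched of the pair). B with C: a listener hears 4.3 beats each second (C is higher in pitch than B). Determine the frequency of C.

A–B: Beat frequency = 36/6 = 6 Hz.
B is above A, so f_B = 597.5 + 6 = 603.5 Hz.
C is above B, so f_C = 603.5 + 4.3 = 607.8 Hz.

607.8 Hz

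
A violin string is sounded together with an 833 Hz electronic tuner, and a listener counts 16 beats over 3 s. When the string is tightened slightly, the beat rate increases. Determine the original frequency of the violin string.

838.3333 Hz

Beat frequency = 16/3 = 5.3333 Hz.
|f − 833| = 5.3333, so the violin string was at either 827.6667 Hz or 838.3333 Hz.
Increasing tension raises a string's frequency; the adjustment raises the violin string's frequency.
The beat rate rose, so the adjustment moved the violin string further from 833 Hz — it was already above the reference.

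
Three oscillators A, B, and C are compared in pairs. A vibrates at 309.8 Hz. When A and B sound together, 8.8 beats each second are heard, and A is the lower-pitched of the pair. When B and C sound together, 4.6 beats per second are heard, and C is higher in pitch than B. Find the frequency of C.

B is above A, so f_B = 309.8 + 8.8 = 318.6 Hz.
C is above B, so f_C = 318.6 + 4.6 = 323.2 Hz.

323.2 Hz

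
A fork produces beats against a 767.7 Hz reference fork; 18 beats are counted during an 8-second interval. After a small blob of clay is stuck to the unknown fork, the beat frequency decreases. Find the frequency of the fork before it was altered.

769.95 Hz

Beat frequency = 18/8 = 2.25 Hz.
|f − 767.7| = 2.25, so the fork was at either 765.45 Hz or 769.95 Hz.
Adding mass to a fork lowers its frequency; the adjustment lowers the fork's frequency.
The beat rate fell, so the adjustment moved the fork toward 767.7 Hz — it must have started above the reference.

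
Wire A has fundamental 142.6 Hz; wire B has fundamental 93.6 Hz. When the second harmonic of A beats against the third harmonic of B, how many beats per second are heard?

Second harmonic of the first: 2·142.6 = 285.2 Hz.
Third harmonic of the second: 3·93.6 = 280.8 Hz.
f_beat = |285.2 − 280.8| = 4.4 Hz.

4.4 Hz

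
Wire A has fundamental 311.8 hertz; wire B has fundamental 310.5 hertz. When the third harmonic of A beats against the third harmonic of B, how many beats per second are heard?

Third harmonic of the first: 3·311.8 = 935.4 Hz.
Third harmonic of the second: 3·310.5 = 931.5 Hz.
f_beat = |935.4 − 931.5| = 3.9 Hz.

3.9 Hz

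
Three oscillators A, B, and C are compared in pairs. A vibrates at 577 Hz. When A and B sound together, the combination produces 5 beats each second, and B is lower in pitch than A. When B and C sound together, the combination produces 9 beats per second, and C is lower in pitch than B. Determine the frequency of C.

563 Hz

B is below A, so f_B = 577 − 5 = 572 Hz.
C is below B, so f_C = 572 − 9 = 563 Hz.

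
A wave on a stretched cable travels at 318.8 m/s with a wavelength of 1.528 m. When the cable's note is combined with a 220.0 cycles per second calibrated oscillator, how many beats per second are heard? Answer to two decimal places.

Source frequency f = v/λ = 318.8/1.528 = 208.6387 Hz.
f_beat = |208.6387 − 220.0| = 11.36 Hz.

11.36 Hz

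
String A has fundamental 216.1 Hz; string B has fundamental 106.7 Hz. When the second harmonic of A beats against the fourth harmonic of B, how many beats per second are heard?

Second harmonic of the first: 2·216.1 = 432.2 Hz.
Fourth harmonic of the second: 4·106.7 = 426.8 Hz.
f_beat = |432.2 − 426.8| = 5.4 Hz.

5.4 Hz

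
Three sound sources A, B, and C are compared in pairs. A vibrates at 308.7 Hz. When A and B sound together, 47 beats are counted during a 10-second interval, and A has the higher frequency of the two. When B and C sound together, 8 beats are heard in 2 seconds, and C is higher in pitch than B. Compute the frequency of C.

A–B: Beat frequency = 47/10 = 4.7 Hz.
B is below A, so f_B = 308.7 − 4.7 = 304 Hz.
B–C: Beat frequency = 8/2 = 4 Hz.
C is above B, so f_C = 304 + 4 = 308 Hz.

308 Hz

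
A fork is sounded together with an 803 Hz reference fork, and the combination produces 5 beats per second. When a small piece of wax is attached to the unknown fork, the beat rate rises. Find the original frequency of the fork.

798 Hz

|f − 803| = 5, so the fork was at either 798 Hz or 808 Hz.
Loading a fork with wax lowers its frequency; the adjustment lowers the fork's frequency.
The beat rate rose, so the adjustment moved the fork further from 803 Hz — it was already below the reference.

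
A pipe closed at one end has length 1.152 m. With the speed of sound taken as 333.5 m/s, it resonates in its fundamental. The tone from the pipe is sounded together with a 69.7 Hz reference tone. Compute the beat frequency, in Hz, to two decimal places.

Closed pipe (odd harmonics): f_n = n·v/(4L) = 1·333.5/(4·1.152) = 72.3741 Hz.
f_beat = |72.3741 − 69.7| = 2.67 Hz.

2.67 Hz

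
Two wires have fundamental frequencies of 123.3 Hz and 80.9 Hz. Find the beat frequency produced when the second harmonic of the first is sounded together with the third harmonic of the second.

Second harmonic of the first: 2·123.3 = 246.6 Hz.
Third harmonic of the second: 3·80.9 = 242.7 Hz.
f_beat = |246.6 − 242.7| = 3.9 Hz.

3.9 Hz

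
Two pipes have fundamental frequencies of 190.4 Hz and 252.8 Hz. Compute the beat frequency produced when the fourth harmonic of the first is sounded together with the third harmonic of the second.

3.2 Hz

Fourth harmonic of the first: 4·190.4 = 761.6 Hz.
Third harmonic of the second: 3·252.8 = 758.4 Hz.
f_beat = |761.6 − 758.4| = 3.2 Hz.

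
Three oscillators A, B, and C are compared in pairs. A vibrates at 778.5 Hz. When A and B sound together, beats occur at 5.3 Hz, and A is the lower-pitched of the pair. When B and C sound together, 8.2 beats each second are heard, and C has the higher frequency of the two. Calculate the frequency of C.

B is above A, so f_B = 778.5 + 5.3 = 783.8 Hz.
C is above B, so f_C = 783.8 + 8.2 = 792 Hz.

792 Hz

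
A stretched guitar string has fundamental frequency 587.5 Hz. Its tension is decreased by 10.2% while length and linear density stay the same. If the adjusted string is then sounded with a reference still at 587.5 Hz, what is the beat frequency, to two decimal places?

30.77 Hz

For a string, f ∝ √T, so the new frequency is 587.5·√0.898 = 556.7318 Hz.
f_beat = |556.7318 − 587.5| = 30.77 Hz.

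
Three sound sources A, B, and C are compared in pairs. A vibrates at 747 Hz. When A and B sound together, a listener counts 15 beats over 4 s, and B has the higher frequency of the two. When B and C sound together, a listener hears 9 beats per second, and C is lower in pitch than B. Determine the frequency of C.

741.75 Hz

A–B: Beat frequency = 15/4 = 3.75 Hz.
B is above A, so f_B = 747 + 3.75 = 750.75 Hz.
C is below B, so f_C = 750.75 − 9 = 741.75 Hz.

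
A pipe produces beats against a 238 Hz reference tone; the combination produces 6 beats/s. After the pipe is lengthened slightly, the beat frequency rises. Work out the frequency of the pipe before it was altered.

232 Hz

|f − 238| = 6, so the pipe was at either 232 Hz or 244 Hz.
A longer pipe has a lower fundamental; the adjustment lowers the pipe's frequency.
The beat rate rose, so the adjustment moved the pipe further from 238 Hz — it was already below the reference.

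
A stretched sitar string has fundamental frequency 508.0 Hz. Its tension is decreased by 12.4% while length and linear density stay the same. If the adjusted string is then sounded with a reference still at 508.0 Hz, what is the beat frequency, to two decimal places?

32.54 Hz

For a string, f ∝ √T, so the new frequency is 508.0·√0.876 = 475.4619 Hz.
f_beat = |475.4619 − 508.0| = 32.54 Hz.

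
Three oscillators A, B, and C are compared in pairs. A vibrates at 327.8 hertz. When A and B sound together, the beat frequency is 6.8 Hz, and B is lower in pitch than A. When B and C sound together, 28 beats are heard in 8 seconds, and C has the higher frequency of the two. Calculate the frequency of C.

324.5 Hz

B is below A, so f_B = 327.8 − 6.8 = 321 Hz.
B–C: Beat frequency = 28/8 = 3.5 Hz.
C is above B, so f_C = 321 + 3.5 = 324.5 Hz.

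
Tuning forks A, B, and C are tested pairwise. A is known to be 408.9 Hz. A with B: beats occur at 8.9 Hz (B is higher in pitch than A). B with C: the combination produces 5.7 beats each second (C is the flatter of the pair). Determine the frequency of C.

412.1 Hz

B is above A, so f_B = 408.9 + 8.9 = 417.8 Hz.
C is below B, so f_C = 417.8 − 5.7 = 412.1 Hz.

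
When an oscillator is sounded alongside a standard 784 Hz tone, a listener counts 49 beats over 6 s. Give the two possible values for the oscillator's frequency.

775.8333 Hz or 792.1667 Hz

Beat frequency = 49/6 = 8.1667 Hz.
|f − 784| = 8.1667, so f = 784 ± 8.1667.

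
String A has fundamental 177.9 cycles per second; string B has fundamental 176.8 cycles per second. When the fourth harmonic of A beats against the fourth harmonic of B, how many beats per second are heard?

4.4 Hz

Fourth harmonic of the first: 4·177.9 = 711.6 Hz.
Fourth harmonic of the second: 4·176.8 = 707.2 Hz.
f_beat = |711.6 − 707.2| = 4.4 Hz.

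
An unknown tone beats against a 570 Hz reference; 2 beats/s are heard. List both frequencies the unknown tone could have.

568 Hz or 572 Hz

|f − 570| = 2, so f = 570 ± 2.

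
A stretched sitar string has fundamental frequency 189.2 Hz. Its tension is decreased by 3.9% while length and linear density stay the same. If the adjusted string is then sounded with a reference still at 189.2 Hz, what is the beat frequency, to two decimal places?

3.73 Hz

For a string, f ∝ √T, so the new frequency is 189.2·√0.961 = 185.4739 Hz.
f_beat = |185.4739 − 189.2| = 3.73 Hz.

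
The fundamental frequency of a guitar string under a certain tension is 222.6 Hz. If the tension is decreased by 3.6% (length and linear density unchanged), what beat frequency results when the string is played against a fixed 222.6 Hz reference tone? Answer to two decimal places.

For a string, f ∝ √T, so the new frequency is 222.6·√0.964 = 218.5565 Hz.
f_beat = |218.5565 − 222.6| = 4.04 Hz.

4.04 Hz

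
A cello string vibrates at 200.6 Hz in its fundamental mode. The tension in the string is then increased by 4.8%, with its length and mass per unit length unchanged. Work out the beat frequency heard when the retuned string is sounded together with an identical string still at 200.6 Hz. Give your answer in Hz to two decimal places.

4.76 Hz

For a string, f ∝ √T, so the new frequency is 200.6·√1.048 = 205.3580 Hz.
f_beat = |205.3580 − 200.6| = 4.76 Hz.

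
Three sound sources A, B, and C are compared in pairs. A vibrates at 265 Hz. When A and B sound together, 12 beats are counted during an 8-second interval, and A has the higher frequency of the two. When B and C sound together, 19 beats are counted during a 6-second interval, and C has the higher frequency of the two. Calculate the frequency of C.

266.6667 Hz

A–B: Beat frequency = 12/8 = 1.5 Hz.
B is below A, so f_B = 265 − 1.5 = 263.5 Hz.
B–C: Beat frequency = 19/6 = 3.1667 Hz.
C is above B, so f_C = 263.5 + 3.1667 = 266.6667 Hz.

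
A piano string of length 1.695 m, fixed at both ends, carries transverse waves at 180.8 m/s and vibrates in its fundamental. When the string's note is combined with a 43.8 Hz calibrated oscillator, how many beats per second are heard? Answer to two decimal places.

9.53 Hz

For a string fixed at both ends, f_n = n·v/(2L) = 1·180.8/(2·1.695) = 53.3333 Hz.
f_beat = |53.3333 − 43.8| = 9.53 Hz.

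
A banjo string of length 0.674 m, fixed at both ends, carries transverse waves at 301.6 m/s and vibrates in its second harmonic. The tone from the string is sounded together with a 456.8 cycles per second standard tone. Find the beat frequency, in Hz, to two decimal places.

For a string fixed at both ends, f_n = n·v/(2L) = 2·301.6/(2·0.674) = 447.4777 Hz.
f_beat = |447.4777 − 456.8| = 9.32 Hz.

9.32 Hz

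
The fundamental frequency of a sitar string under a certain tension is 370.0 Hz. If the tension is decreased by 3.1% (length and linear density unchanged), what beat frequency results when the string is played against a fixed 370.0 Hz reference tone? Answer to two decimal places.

For a string, f ∝ √T, so the new frequency is 370.0·√0.969 = 364.2199 Hz.
f_beat = |364.2199 − 370.0| = 5.78 Hz.

5.78 Hz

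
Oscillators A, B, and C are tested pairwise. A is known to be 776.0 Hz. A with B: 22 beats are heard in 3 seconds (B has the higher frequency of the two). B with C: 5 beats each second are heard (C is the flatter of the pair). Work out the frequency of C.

778.3333 Hz

A–B: Beat frequency = 22/3 = 7.3333 Hz.
B is above A, so f_B = 776.0 + 7.3333 = 783.3333 Hz.
C is below B, so f_C = 783.3333 − 5 = 778.3333 Hz.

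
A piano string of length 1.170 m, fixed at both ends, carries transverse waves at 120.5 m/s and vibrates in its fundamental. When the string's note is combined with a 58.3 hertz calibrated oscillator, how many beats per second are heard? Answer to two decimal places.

For a string fixed at both ends, f_n = n·v/(2L) = 1·120.5/(2·1.170) = 51.4957 Hz.
f_beat = |51.4957 − 58.3| = 6.80 Hz.

6.80 Hz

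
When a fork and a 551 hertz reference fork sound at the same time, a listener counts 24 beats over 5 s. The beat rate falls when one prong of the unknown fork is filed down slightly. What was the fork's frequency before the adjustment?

546.2 Hz

Beat frequency = 24/5 = 4.8 Hz.
|f − 551| = 4.8, so the fork was at either 546.2 Hz or 555.8 Hz.
Filing a prong removes mass and raises the fork's frequency; the adjustment raises the fork's frequency.
The beat rate fell, so the adjustment moved the fork toward 551 Hz — it must have started below the reference.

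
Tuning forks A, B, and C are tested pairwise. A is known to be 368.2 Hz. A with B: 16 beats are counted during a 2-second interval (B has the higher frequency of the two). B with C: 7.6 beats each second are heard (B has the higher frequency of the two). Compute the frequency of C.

A–B: Beat frequency = 16/2 = 8 Hz.
B is above A, so f_B = 368.2 + 8 = 376.2 Hz.
C is below B, so f_C = 376.2 − 7.6 = 368.6 Hz.

368.6 Hz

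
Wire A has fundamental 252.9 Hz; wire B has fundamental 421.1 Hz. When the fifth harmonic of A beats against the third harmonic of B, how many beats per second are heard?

Fifth harmonic of the first: 5·252.9 = 1264.5 Hz.
Third harmonic of the second: 3·421.1 = 1263.3 Hz.
f_beat = |1264.5 − 1263.3| = 1.2 Hz.

1.2 Hz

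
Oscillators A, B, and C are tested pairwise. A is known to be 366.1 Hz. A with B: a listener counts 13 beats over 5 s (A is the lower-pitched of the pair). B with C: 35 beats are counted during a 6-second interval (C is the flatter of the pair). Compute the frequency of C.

A–B: Beat frequency = 13/5 = 2.6 Hz.
B is above A, so f_B = 366.1 + 2.6 = 368.7 Hz.
B–C: Beat frequency = 35/6 = 5.8333 Hz.
C is below B, so f_C = 368.7 − 5.8333 = 362.8667 Hz.

362.8667 Hz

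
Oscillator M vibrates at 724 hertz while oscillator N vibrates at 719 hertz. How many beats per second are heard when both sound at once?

The beat frequency equals the magnitude of the frequency difference.
|724 − 719| = 5 Hz.

5 Hz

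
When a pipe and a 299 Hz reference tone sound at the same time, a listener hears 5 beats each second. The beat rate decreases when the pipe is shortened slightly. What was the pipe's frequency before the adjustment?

294 Hz

|f − 299| = 5, so the pipe was at either 294 Hz or 304 Hz.
A shorter pipe has a higher fundamental; the adjustment raises the pipe's frequency.
The beat rate fell, so the adjustment moved the pipe toward 299 Hz — it must have started below the reference.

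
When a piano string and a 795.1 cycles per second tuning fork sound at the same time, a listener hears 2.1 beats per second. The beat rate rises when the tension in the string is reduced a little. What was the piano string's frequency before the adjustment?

|f − 795.1| = 2.1, so the piano string was at either 793 Hz or 797.2 Hz.
Lower tension means lower frequency; the adjustment lowers the piano string's frequency.
The beat rate rose, so the adjustment moved the piano string further from 795.1 Hz — it was already below the reference.

793 Hz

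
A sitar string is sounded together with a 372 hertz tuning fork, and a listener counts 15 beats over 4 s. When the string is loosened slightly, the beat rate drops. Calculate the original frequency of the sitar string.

375.75 Hz

Beat frequency = 15/4 = 3.75 Hz.
|f − 372| = 3.75, so the sitar string was at either 368.25 Hz or 375.75 Hz.
Reducing tension lowers a string's frequency; the adjustment lowers the sitar string's frequency.
The beat rate fell, so the adjustment moved the sitar string toward 372 Hz — it must have started above the reference.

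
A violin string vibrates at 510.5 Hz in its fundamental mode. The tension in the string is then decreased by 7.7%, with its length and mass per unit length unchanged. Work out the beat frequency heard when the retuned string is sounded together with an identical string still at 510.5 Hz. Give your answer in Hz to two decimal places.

20.05 Hz

For a string, f ∝ √T, so the new frequency is 510.5·√0.923 = 490.4521 Hz.
f_beat = |490.4521 − 510.5| = 20.05 Hz.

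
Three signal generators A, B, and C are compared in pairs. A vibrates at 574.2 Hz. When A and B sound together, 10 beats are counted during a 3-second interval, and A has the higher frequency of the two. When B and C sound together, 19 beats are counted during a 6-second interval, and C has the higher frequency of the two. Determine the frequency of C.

574.0333 Hz

A–B: Beat frequency = 10/3 = 3.3333 Hz.
B is below A, so f_B = 574.2 − 3.3333 = 570.8667 Hz.
B–C: Beat frequency = 19/6 = 3.1667 Hz.
C is above B, so f_C = 570.8667 + 3.1667 = 574.0333 Hz.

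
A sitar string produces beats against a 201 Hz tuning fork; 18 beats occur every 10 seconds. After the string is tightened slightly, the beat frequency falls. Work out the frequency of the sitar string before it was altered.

Beat frequency = 18/10 = 1.8 Hz.
|f − 201| = 1.8, so the sitar string was at either 199.2 Hz or 202.8 Hz.
Increasing tension raises a string's frequency; the adjustment raises the sitar string's frequency.
The beat rate fell, so the adjustment moved the sitar string toward 201 Hz — it must have started below the reference.

199.2 Hz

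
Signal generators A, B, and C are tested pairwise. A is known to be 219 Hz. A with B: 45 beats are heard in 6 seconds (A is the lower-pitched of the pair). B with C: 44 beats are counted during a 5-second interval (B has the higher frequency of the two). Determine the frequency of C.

217.7 Hz

A–B: Beat frequency = 45/6 = 7.5 Hz.
B is above A, so f_B = 219 + 7.5 = 226.5 Hz.
B–C: Beat frequency = 44/5 = 8.8 Hz.
C is below B, so f_C = 226.5 − 8.8 = 217.7 Hz.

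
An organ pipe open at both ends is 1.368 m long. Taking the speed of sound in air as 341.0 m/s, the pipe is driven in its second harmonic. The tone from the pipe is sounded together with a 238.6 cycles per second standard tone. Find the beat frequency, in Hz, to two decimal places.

Open pipe: f_n = n·v/(2L) = 2·341.0/(2·1.368) = 249.2690 Hz.
f_beat = |249.2690 − 238.6| = 10.67 Hz.

10.67 Hz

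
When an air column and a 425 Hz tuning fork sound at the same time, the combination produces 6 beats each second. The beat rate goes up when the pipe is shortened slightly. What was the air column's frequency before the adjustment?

|f − 425| = 6, so the air column was at either 419 Hz or 431 Hz.
A shorter pipe has a higher fundamental; the adjustment raises the air column's frequency.
The beat rate rose, so the adjustment moved the air column further from 425 Hz — it was already above the reference.

431 Hz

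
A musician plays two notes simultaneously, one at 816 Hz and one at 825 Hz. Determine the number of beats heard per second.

9 Hz

The beat frequency equals the magnitude of the frequency difference.
|816 − 825| = 9 Hz.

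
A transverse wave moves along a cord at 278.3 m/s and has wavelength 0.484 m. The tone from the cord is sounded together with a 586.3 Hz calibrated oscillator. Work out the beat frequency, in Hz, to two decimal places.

Source frequency f = v/λ = 278.3/0.484 = 575.0000 Hz.
f_beat = |575.0000 − 586.3| = 11.30 Hz.

11.30 Hz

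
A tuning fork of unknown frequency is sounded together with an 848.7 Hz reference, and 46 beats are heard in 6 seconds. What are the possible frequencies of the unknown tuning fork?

Beat frequency = 46/6 = 7.6667 Hz.
|f − 848.7| = 7.6667, so f = 848.7 ± 7.6667.

841.0333 Hz or 856.3667 Hz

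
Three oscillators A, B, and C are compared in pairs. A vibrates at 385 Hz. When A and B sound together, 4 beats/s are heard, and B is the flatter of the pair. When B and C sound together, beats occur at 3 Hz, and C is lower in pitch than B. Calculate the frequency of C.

B is below A, so f_B = 385 − 4 = 381 Hz.
C is below B, so f_C = 381 − 3 = 378 Hz.

378 Hz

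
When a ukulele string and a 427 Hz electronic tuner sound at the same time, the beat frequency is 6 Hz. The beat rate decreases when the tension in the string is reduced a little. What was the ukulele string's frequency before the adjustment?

|f − 427| = 6, so the ukulele string was at either 421 Hz or 433 Hz.
Lower tension means lower frequency; the adjustment lowers the ukulele string's frequency.
The beat rate fell, so the adjustment moved the ukulele string toward 427 Hz — it must have started above the reference.

433 Hz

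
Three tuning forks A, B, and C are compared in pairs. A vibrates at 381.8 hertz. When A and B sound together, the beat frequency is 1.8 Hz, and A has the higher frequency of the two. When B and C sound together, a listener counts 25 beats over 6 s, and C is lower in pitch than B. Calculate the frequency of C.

B is below A, so f_B = 381.8 − 1.8 = 380 Hz.
B–C: Beat frequency = 25/6 = 4.1667 Hz.
C is below B, so f_C = 380 − 4.1667 = 375.8333 Hz.

375.8333 Hz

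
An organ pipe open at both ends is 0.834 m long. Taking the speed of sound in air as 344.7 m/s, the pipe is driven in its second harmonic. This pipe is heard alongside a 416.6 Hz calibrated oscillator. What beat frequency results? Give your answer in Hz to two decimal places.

Open pipe: f_n = n·v/(2L) = 2·344.7/(2·0.834) = 413.3094 Hz.
f_beat = |413.3094 − 416.6| = 3.29 Hz.

3.29 Hz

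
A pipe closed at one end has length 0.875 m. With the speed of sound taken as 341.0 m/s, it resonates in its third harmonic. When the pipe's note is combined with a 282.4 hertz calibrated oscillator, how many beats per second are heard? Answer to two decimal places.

Closed pipe (odd harmonics): f_n = n·v/(4L) = 3·341.0/(4·0.875) = 292.2857 Hz.
f_beat = |292.2857 − 282.4| = 9.89 Hz.

9.89 Hz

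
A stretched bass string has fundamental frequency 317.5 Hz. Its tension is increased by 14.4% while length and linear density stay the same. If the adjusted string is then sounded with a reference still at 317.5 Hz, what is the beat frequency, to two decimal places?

22.09 Hz

For a string, f ∝ √T, so the new frequency is 317.5·√1.144 = 339.5914 Hz.
f_beat = |339.5914 − 317.5| = 22.09 Hz.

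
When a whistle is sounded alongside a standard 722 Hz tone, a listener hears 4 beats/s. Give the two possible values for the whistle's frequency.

|f − 722| = 4, so f = 722 ± 4.

718 Hz or 726 Hz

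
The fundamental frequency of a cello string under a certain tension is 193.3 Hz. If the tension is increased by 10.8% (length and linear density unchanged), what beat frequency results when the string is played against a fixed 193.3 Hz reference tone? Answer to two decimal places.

10.17 Hz

For a string, f ∝ √T, so the new frequency is 193.3·√1.108 = 203.4706 Hz.
f_beat = |203.4706 − 193.3| = 10.17 Hz.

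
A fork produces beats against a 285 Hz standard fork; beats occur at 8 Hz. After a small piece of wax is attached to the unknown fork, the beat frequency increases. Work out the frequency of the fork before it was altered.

|f − 285| = 8, so the fork was at either 277 Hz or 293 Hz.
Loading a fork with wax lowers its frequency; the adjustment lowers the fork's frequency.
The beat rate rose, so the adjustment moved the fork further from 285 Hz — it was already below the reference.

277 Hz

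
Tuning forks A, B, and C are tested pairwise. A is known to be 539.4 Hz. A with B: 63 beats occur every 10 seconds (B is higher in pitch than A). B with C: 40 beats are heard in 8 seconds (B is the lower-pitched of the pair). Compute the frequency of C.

A–B: Beat frequency = 63/10 = 6.3 Hz.
B is above A, so f_B = 539.4 + 6.3 = 545.7 Hz.
B–C: Beat frequency = 40/8 = 5 Hz.
C is above B, so f_C = 545.7 + 5 = 550.7 Hz.

550.7 Hz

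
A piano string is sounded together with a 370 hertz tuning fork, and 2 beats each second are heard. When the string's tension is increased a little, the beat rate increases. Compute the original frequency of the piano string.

|f − 370| = 2, so the piano string was at either 368 Hz or 372 Hz.
Higher tension means higher frequency; the adjustment raises the piano string's frequency.
The beat rate rose, so the adjustment moved the piano string further from 370 Hz — it was already above the reference.

372 Hz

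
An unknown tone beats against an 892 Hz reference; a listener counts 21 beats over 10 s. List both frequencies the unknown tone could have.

Beat frequency = 21/10 = 2.1 Hz.
|f − 892| = 2.1, so f = 892 ± 2.1.

889.9 Hz or 894.1 Hz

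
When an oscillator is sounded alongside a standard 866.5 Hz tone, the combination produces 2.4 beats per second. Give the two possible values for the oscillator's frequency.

|f − 866.5| = 2.4, so f = 866.5 ± 2.4.

864.1 Hz or 868.9 Hz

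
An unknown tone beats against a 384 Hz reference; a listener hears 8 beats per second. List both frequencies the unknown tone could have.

376 Hz or 392 Hz

|f − 384| = 8, so f = 384 ± 8.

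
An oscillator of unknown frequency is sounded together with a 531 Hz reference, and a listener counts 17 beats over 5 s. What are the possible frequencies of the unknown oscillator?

Beat frequency = 17/5 = 3.4 Hz.
|f − 531| = 3.4, so f = 531 ± 3.4.

527.6 Hz or 534.4 Hz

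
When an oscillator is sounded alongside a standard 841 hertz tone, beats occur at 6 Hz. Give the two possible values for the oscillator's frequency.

835 Hz or 847 Hz

|f − 841| = 6, so f = 841 ± 6.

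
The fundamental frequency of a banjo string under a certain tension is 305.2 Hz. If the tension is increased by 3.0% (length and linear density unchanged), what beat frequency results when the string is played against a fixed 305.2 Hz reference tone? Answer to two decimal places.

For a string, f ∝ √T, so the new frequency is 305.2·√1.030 = 309.7442 Hz.
f_beat = |309.7442 − 305.2| = 4.54 Hz.

4.54 Hz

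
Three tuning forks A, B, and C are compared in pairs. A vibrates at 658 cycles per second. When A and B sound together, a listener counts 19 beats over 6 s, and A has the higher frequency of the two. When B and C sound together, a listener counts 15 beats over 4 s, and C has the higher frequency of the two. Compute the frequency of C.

A–B: Beat frequency = 19/6 = 3.1667 Hz.
B is below A, so f_B = 658 − 3.1667 = 654.8333 Hz.
B–C: Beat frequency = 15/4 = 3.75 Hz.
C is above B, so f_C = 654.8333 + 3.75 = 658.5833 Hz.

658.5833 Hz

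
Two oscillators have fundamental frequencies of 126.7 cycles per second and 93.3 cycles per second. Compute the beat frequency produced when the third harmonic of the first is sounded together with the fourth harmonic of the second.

6.9 Hz

Third harmonic of the first: 3·126.7 = 380.1 Hz.
Fourth harmonic of the second: 4·93.3 = 373.2 Hz.
f_beat = |380.1 − 373.2| = 6.9 Hz.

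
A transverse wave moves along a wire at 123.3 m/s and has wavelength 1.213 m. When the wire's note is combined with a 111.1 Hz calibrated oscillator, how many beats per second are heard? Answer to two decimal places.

9.45 Hz

Source frequency f = v/λ = 123.3/1.213 = 101.6488 Hz.
f_beat = |101.6488 − 111.1| = 9.45 Hz.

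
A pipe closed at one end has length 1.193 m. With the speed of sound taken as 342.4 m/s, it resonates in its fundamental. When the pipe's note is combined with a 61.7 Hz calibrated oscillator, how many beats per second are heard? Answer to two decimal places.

Closed pipe (odd harmonics): f_n = n·v/(4L) = 1·342.4/(4·1.193) = 71.7519 Hz.
f_beat = |71.7519 − 61.7| = 10.05 Hz.

10.05 Hz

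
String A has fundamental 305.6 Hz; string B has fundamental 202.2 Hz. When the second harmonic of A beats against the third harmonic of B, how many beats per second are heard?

Second harmonic of the first: 2·305.6 = 611.2 Hz.
Third harmonic of the second: 3·202.2 = 606.6 Hz.
f_beat = |611.2 − 606.6| = 4.6 Hz.

4.6 Hz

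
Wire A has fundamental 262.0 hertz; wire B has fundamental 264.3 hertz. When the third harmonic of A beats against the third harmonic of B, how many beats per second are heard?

Third harmonic of the first: 3·262.0 = 786.0 Hz.
Third harmonic of the second: 3·264.3 = 792.9 Hz.
f_beat = |786.0 − 792.9| = 6.9 Hz.

6.9 Hz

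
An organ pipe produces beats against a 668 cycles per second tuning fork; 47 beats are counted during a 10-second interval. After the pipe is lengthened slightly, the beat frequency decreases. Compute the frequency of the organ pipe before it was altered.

672.7 Hz

Beat frequency = 47/10 = 4.7 Hz.
|f − 668| = 4.7, so the organ pipe was at either 663.3 Hz or 672.7 Hz.
A longer pipe has a lower fundamental; the adjustment lowers the organ pipe's frequency.
The beat rate fell, so the adjustment moved the organ pipe toward 668 Hz — it must have started above the reference.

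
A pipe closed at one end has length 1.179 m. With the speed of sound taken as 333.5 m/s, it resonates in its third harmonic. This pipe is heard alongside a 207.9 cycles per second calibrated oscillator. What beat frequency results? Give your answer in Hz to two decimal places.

4.25 Hz

Closed pipe (odd harmonics): f_n = n·v/(4L) = 3·333.5/(4·1.179) = 212.1501 Hz.
f_beat = |212.1501 − 207.9| = 4.25 Hz.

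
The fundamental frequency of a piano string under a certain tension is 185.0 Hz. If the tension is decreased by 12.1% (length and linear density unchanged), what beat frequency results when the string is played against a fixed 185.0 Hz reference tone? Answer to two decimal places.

11.55 Hz

For a string, f ∝ √T, so the new frequency is 185.0·√0.879 = 173.4467 Hz.
f_beat = |173.4467 − 185.0| = 11.55 Hz.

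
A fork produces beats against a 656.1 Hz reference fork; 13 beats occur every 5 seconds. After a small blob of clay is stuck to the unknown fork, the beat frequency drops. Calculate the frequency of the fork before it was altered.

Beat frequency = 13/5 = 2.6 Hz.
|f − 656.1| = 2.6, so the fork was at either 653.5 Hz or 658.7 Hz.
Adding mass to a fork lowers its frequency; the adjustment lowers the fork's frequency.
The beat rate fell, so the adjustment moved the fork toward 656.1 Hz — it must have started above the reference.

658.7 Hz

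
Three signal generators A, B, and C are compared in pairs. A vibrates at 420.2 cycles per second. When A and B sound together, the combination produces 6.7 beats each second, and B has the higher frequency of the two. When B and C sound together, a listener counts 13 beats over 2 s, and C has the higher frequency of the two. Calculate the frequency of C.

433.4 Hz

B is above A, so f_B = 420.2 + 6.7 = 426.9 Hz.
B–C: Beat frequency = 13/2 = 6.5 Hz.
C is above B, so f_C = 426.9 + 6.5 = 433.4 Hz.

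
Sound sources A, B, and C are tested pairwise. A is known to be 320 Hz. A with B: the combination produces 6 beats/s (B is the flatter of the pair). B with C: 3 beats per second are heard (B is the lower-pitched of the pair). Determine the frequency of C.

317 Hz

B is below A, so f_B = 320 − 6 = 314 Hz.
C is above B, so f_C = 314 + 3 = 317 Hz.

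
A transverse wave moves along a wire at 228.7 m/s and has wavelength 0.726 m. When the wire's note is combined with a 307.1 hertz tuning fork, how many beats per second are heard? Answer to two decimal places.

Source frequency f = v/λ = 228.7/0.726 = 315.0138 Hz.
f_beat = |315.0138 − 307.1| = 7.91 Hz.

7.91 Hz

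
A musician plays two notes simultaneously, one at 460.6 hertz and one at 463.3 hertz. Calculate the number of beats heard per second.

2.7 Hz

The beat frequency equals the magnitude of the frequency difference.
|460.6 − 463.3| = 2.7 Hz.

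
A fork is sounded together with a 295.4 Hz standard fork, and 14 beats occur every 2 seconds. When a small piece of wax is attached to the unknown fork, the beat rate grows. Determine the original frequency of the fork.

288.4 Hz

Beat frequency = 14/2 = 7 Hz.
|f − 295.4| = 7, so the fork was at either 288.4 Hz or 302.4 Hz.
Loading a fork with wax lowers its frequency; the adjustment lowers the fork's frequency.
The beat rate rose, so the adjustment moved the fork further from 295.4 Hz — it was already below the reference.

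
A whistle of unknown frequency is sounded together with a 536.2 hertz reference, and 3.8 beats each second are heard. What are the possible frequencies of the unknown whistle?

|f − 536.2| = 3.8, so f = 536.2 ± 3.8.

532.4 Hz or 540 Hz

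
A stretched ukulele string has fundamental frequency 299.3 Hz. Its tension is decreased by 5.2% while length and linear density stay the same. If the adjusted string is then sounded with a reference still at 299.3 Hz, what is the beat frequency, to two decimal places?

7.89 Hz

For a string, f ∝ √T, so the new frequency is 299.3·√0.948 = 291.4143 Hz.
f_beat = |291.4143 − 299.3| = 7.89 Hz.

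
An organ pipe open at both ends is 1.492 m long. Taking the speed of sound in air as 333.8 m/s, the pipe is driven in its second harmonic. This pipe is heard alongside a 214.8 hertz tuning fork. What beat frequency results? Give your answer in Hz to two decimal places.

8.93 Hz

Open pipe: f_n = n·v/(2L) = 2·333.8/(2·1.492) = 223.7265 Hz.
f_beat = |223.7265 − 214.8| = 8.93 Hz.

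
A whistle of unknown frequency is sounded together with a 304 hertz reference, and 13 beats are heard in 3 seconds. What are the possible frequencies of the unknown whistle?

299.6667 Hz or 308.3333 Hz

Beat frequency = 13/3 = 4.3333 Hz.
|f − 304| = 4.3333, so f = 304 ± 4.3333.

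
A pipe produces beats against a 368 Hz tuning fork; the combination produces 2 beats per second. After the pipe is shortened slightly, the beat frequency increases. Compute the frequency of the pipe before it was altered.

|f − 368| = 2, so the pipe was at either 366 Hz or 370 Hz.
A shorter pipe has a higher fundamental; the adjustment raises the pipe's frequency.
The beat rate rose, so the adjustment moved the pipe further from 368 Hz — it was already above the reference.

370 Hz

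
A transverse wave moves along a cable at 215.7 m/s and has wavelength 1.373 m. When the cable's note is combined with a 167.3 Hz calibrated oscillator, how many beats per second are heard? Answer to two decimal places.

Source frequency f = v/λ = 215.7/1.373 = 157.1012 Hz.
f_beat = |157.1012 − 167.3| = 10.20 Hz.

10.20 Hz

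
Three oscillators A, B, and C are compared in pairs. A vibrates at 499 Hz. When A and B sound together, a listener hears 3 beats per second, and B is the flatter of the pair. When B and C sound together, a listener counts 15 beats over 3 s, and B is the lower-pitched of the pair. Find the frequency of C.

B is below A, so f_B = 499 − 3 = 496 Hz.
B–C: Beat frequency = 15/3 = 5 Hz.
C is above B, so f_C = 496 + 5 = 501 Hz.

501 Hz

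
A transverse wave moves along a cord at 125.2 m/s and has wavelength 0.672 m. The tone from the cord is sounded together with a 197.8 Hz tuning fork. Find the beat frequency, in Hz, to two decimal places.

11.49 Hz

Source frequency f = v/λ = 125.2/0.672 = 186.3095 Hz.
f_beat = |186.3095 − 197.8| = 11.49 Hz.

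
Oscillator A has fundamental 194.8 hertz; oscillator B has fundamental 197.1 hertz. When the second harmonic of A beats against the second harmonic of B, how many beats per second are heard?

4.6 Hz

Second harmonic of the first: 2·194.8 = 389.6 Hz.
Second harmonic of the second: 2·197.1 = 394.2 Hz.
f_beat = |389.6 − 394.2| = 4.6 Hz.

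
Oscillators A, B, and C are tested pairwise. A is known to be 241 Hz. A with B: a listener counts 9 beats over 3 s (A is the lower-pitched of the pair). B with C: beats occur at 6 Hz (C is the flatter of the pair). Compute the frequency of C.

238 Hz

A–B: Beat frequency = 9/3 = 3 Hz.
B is above A, so f_B = 241 + 3 = 244 Hz.
C is below B, so f_C = 244 − 6 = 238 Hz.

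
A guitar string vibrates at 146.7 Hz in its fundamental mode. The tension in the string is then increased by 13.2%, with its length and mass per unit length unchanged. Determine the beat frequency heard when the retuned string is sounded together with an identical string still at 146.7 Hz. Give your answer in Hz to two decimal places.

9.38 Hz

For a string, f ∝ √T, so the new frequency is 146.7·√1.132 = 156.0822 Hz.
f_beat = |156.0822 − 146.7| = 9.38 Hz.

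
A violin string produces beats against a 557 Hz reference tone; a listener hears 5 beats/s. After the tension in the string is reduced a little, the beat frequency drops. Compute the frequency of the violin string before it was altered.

|f − 557| = 5, so the violin string was at either 552 Hz or 562 Hz.
Lower tension means lower frequency; the adjustment lowers the violin string's frequency.
The beat rate fell, so the adjustment moved the violin string toward 557 Hz — it must have started above the reference.

562 Hz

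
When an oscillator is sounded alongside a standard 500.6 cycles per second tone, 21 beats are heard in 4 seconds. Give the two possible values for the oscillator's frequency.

Beat frequency = 21/4 = 5.25 Hz.
|f − 500.6| = 5.25, so f = 500.6 ± 5.25.

495.35 Hz or 505.85 Hz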